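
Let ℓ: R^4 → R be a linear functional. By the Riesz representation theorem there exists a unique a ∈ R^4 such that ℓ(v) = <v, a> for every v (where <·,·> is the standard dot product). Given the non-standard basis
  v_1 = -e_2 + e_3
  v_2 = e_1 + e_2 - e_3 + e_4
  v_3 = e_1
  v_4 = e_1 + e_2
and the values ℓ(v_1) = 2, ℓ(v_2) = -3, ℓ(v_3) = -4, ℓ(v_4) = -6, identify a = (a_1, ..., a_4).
a = (-4, -2, 0, 3)

Write a = (a_1, ..., a_4) in the standard basis. For each basis vector v_i, ℓ(v_i) = <v_i, a> is a linear equation in the a_j's. Collect the n equations into a matrix system V a = ℓ, where row i of V is v_i (expressed in the standard basis). Since V is invertible (lower-triangular with 1s on the diagonal, up to permutation), solve by back-substitution:
  V =
[[0, -1, 1, 0],
 [1, 1, -1, 1],
 [1, 0, 0, 0],
 [1, 1, 0, 0]]
  V a = (2, -3, -4, -6)
Solving gives a = (-4, -2, 0, 3).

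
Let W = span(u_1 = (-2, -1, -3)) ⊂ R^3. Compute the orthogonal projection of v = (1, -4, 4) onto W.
proj_W(v) = (10/7, 5/7, 15/7)

Set up U = [u_1 | ... | u_1] ∈ R^(3×1). The projector onto W = col(U) is P = U (U^T U)^(-1) U^T.
Compute U^T U =
  [14],
and U^T v = (-10).
Solve U^T U · c = U^T v for the coefficients: c = (-5/7). The projection is proj_W(v) = U c.
Check: (v - proj_W(v)) · u_1 = 0  (should be 0).
Result: proj_W(v) = (10/7, 5/7, 15/7).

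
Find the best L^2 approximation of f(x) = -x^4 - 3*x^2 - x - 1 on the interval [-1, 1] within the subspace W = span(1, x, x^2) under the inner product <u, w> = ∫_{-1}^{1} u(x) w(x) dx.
g(x) = -27*x^2/7 - x - 32/35

The best approximation g ∈ W is the orthogonal projection of f onto W. Writing g = a_0 + a_1 x + a_2 x^2, the coefficients solve the normal equations G · a = b where
  G_{ij} = <φ_i, φ_j> and b_i = <f, φ_i>, with φ_0 = 1, φ_1 = x, φ_2 = x^2.
G =
  [2, 0, 2/3]
  [0, 2/3, 0]
  [2/3, 0, 2/5],
b = (-22/5, -2/3, -226/105).
Solving gives a_0 = -32/35, a_1 = -1, a_2 = -27/7, so
  g(x) = -27*x^2/7 - x - 32/35.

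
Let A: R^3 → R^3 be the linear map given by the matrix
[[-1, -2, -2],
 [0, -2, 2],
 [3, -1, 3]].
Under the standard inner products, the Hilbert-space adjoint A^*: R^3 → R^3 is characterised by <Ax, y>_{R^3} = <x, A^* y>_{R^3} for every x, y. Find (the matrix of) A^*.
A^* = A^T =
[[-1, 0, 3],
 [-2, -2, -1],
 [-2, 2, 3]]

For real matrices with standard dot products, the defining identity <Ax, y> = <x, A^* y> gives (Ax)^T y = x^T (A^*) y, i.e. x^T A^T y = x^T (A^*) y. Since this holds for all x, y, we must have A^* = A^T. Therefore
A^* =
[[-1, 0, 3],
 [-2, -2, -1],
 [-2, 2, 3]].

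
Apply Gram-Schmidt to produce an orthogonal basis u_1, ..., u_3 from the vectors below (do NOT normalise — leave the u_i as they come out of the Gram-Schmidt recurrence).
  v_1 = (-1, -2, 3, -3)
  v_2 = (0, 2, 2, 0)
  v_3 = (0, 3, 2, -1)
Orthogonal basis:
  u_1 = (-1, -2, 3, -3)
  u_2 = (2/23, 50/23, 40/23, 6/23)
  u_3 = (1/45, 5/9, -5/9, -14/15)

Apply the Gram-Schmidt recurrence
  u_1 = v_1
  u_i = v_i − Σ_{j<i} ((v_i · u_j) / (u_j · u_j)) · u_j.

Step by step this gives:
  u_1 = (-1, -2, 3, -3)
  u_2 = (2/23, 50/23, 40/23, 6/23)
  u_3 = (1/45, 5/9, -5/9, -14/15)

Orthogonality check:
  u_2 · u_1 = 0 (should be 0)
  u_3 · u_1 = 0 (should be 0)
  u_3 · u_2 = 0 (should be 0)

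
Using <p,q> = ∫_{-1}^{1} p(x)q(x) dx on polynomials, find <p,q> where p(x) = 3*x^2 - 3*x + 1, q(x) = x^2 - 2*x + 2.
<p,q> = 208/15

Expand the product: p(x)·q(x) = 3*x^4 - 9*x^3 + 13*x^2 - 8*x + 2.
∫_{-1}^{1} of each monomial x^k gives [2/(k+1) if k even, 0 if k odd]. Integrating term-by-term (or equivalently evaluating the antiderivative F(x) = 3*x^5/5 - 9*x^4/4 + 13*x^3/3 - 4*x^2 + 2*x at the endpoints):
  F(1) − F(−1) = 41/60 − (-791/60) = 208/15.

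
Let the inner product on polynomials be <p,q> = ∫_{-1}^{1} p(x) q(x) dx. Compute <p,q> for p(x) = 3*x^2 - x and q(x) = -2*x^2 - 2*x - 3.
<p,q> = -106/15

Expand the product: p(x)·q(x) = -6*x^4 - 4*x^3 - 7*x^2 + 3*x.
∫_{-1}^{1} of each monomial x^k gives [2/(k+1) if k even, 0 if k odd]. Integrating term-by-term (or equivalently evaluating the antiderivative F(x) = -6*x^5/5 - x^4 - 7*x^3/3 + 3*x^2/2 at the endpoints):
  F(1) − F(−1) = -91/30 − (121/30) = -106/15.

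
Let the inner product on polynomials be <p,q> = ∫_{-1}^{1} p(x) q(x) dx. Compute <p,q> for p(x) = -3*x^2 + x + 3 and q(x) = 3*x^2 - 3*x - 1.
<p,q> = -18/5

Expand the product: p(x)·q(x) = -9*x^4 + 12*x^3 + 9*x^2 - 10*x - 3.
∫_{-1}^{1} of each monomial x^k gives [2/(k+1) if k even, 0 if k odd]. Integrating term-by-term (or equivalently evaluating the antiderivative F(x) = -9*x^5/5 + 3*x^4 + 3*x^3 - 5*x^2 - 3*x at the endpoints):
  F(1) − F(−1) = -19/5 − (-1/5) = -18/5.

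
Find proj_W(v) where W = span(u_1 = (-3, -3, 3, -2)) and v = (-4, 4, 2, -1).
proj_W(v) = (-24/31, -24/31, 24/31, -16/31)

Set up U = [u_1 | ... | u_1] ∈ R^(4×1). The projector onto W = col(U) is P = U (U^T U)^(-1) U^T.
Compute U^T U =
  [31],
and U^T v = (8).
Solve U^T U · c = U^T v for the coefficients: c = (8/31). The projection is proj_W(v) = U c.
Check: (v - proj_W(v)) · u_1 = 0  (should be 0).
Result: proj_W(v) = (-24/31, -24/31, 24/31, -16/31).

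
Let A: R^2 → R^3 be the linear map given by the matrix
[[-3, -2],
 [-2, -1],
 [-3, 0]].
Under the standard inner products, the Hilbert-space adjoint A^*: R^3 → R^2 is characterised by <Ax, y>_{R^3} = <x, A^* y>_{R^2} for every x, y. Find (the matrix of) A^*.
A^* = A^T =
[[-3, -2, -3],
 [-2, -1, 0]]

For real matrices with standard dot products, the defining identity <Ax, y> = <x, A^* y> gives (Ax)^T y = x^T (A^*) y, i.e. x^T A^T y = x^T (A^*) y. Since this holds for all x, y, we must have A^* = A^T. Therefore
A^* =
[[-3, -2, -3],
 [-2, -1, 0]].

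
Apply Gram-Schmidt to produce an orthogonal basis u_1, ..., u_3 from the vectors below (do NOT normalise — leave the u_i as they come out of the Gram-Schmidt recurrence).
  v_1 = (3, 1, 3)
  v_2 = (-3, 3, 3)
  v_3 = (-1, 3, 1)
Orthogonal basis:
  u_1 = (3, 1, 3)
  u_2 = (-66/19, 54/19, 48/19)
  u_3 = (3/7, 9/7, -6/7)

Apply the Gram-Schmidt recurrence
  u_1 = v_1
  u_i = v_i − Σ_{j<i} ((v_i · u_j) / (u_j · u_j)) · u_j.

Step by step this gives:
  u_1 = (3, 1, 3)
  u_2 = (-66/19, 54/19, 48/19)
  u_3 = (3/7, 9/7, -6/7)

Orthogonality check:
  u_2 · u_1 = 0 (should be 0)
  u_3 · u_1 = 0 (should be 0)
  u_3 · u_2 = 0 (should be 0)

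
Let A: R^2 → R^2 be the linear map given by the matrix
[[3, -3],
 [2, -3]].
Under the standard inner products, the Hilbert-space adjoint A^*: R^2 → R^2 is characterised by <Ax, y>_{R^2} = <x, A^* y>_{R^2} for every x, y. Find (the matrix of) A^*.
A^* = A^T =
[[3, 2],
 [-3, -3]]

For real matrices with standard dot products, the defining identity <Ax, y> = <x, A^* y> gives (Ax)^T y = x^T (A^*) y, i.e. x^T A^T y = x^T (A^*) y. Since this holds for all x, y, we must have A^* = A^T. Therefore
A^* =
[[3, 2],
 [-3, -3]].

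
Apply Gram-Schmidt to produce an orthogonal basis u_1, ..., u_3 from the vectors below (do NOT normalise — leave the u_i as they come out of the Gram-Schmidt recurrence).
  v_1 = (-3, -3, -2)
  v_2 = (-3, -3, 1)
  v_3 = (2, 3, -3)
Orthogonal basis:
  u_1 = (-3, -3, -2)
  u_2 = (-9/11, -9/11, 27/11)
  u_3 = (-1/2, 1/2, 0)

Apply the Gram-Schmidt recurrence
  u_1 = v_1
  u_i = v_i − Σ_{j<i} ((v_i · u_j) / (u_j · u_j)) · u_j.

Step by step this gives:
  u_1 = (-3, -3, -2)
  u_2 = (-9/11, -9/11, 27/11)
  u_3 = (-1/2, 1/2, 0)

Orthogonality check:
  u_2 · u_1 = 0 (should be 0)
  u_3 · u_1 = 0 (should be 0)
  u_3 · u_2 = 0 (should be 0)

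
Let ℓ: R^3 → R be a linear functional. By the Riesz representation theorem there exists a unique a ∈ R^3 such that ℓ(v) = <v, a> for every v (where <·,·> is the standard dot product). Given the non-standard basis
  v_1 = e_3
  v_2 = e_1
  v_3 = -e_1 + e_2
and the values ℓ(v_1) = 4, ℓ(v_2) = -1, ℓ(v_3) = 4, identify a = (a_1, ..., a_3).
a = (-1, 3, 4)

Write a = (a_1, ..., a_3) in the standard basis. For each basis vector v_i, ℓ(v_i) = <v_i, a> is a linear equation in the a_j's. Collect the n equations into a matrix system V a = ℓ, where row i of V is v_i (expressed in the standard basis). Since V is invertible (lower-triangular with 1s on the diagonal, up to permutation), solve by back-substitution:
  V =
[[0, 0, 1],
 [1, 0, 0],
 [-1, 1, 0]]
  V a = (4, -1, 4)
Solving gives a = (-1, 3, 4).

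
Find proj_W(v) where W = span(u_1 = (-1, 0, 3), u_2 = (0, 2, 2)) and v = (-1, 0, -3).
proj_W(v) = (7/11, -6/11, -27/11)

Set up U = [u_1 | ... | u_2] ∈ R^(3×2). The projector onto W = col(U) is P = U (U^T U)^(-1) U^T.
Compute U^T U =
  [10, 6]
  [6, 8],
and U^T v = (-8, -6).
Solve U^T U · c = U^T v for the coefficients: c = (-7/11, -3/11). The projection is proj_W(v) = U c.
Check: (v - proj_W(v)) · u_1 = 0  (should be 0).
Check: (v - proj_W(v)) · u_2 = 0  (should be 0).
Result: proj_W(v) = (7/11, -6/11, -27/11).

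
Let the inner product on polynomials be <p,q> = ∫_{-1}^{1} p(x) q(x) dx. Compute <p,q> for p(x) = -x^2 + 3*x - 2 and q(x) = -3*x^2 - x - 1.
<p,q> = 118/15

Expand the product: p(x)·q(x) = 3*x^4 - 8*x^3 + 4*x^2 - x + 2.
∫_{-1}^{1} of each monomial x^k gives [2/(k+1) if k even, 0 if k odd]. Integrating term-by-term (or equivalently evaluating the antiderivative F(x) = 3*x^5/5 - 2*x^4 + 4*x^3/3 - x^2/2 + 2*x at the endpoints):
  F(1) − F(−1) = 43/30 − (-193/30) = 118/15.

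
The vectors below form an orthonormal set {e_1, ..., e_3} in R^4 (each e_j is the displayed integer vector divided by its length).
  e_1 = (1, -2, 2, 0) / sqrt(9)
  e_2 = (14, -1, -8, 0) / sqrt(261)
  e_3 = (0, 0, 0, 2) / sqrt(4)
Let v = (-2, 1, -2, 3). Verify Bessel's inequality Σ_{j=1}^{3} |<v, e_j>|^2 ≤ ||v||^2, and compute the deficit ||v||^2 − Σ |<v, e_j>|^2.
Σ |<v, e_j>|^2 = 486/29; ||v||^2 = 18; deficit = 36/29

Write each e_j = u_j / sqrt(<u_j, u_j>) where u_j is the displayed integer vector. Then <v, e_j> = <v, u_j> / sqrt(<u_j, u_j>), so |<v, e_j>|^2 = <v, u_j>^2 / <u_j, u_j>.
Coefficients: <v, e_1> = -8/sqrt(9), <v, e_2> = -13/sqrt(261), <v, e_3> = 6/sqrt(4).
Square and sum: Σ |<v, e_j>|^2 = 486/29.
Compute ||v||^2 = v·v = 18.
Deficit = 18 − 486/29 = 36/29 ≥ 0, confirming Bessel's inequality. (The deficit equals ||v − Σ <v,e_j> e_j||^2, the squared distance from v to span{e_j}.)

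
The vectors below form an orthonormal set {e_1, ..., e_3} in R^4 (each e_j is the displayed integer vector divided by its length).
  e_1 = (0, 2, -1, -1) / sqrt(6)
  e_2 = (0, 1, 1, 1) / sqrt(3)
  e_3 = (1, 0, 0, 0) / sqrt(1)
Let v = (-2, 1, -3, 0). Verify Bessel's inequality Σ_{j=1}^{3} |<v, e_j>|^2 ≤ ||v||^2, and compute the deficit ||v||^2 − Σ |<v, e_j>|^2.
Σ |<v, e_j>|^2 = 19/2; ||v||^2 = 14; deficit = 9/2

Write each e_j = u_j / sqrt(<u_j, u_j>) where u_j is the displayed integer vector. Then <v, e_j> = <v, u_j> / sqrt(<u_j, u_j>), so |<v, e_j>|^2 = <v, u_j>^2 / <u_j, u_j>.
Coefficients: <v, e_1> = 5/sqrt(6), <v, e_2> = -2/sqrt(3), <v, e_3> = -2/sqrt(1).
Square and sum: Σ |<v, e_j>|^2 = 19/2.
Compute ||v||^2 = v·v = 14.
Deficit = 14 − 19/2 = 9/2 ≥ 0, confirming Bessel's inequality. (The deficit equals ||v − Σ <v,e_j> e_j||^2, the squared distance from v to span{e_j}.)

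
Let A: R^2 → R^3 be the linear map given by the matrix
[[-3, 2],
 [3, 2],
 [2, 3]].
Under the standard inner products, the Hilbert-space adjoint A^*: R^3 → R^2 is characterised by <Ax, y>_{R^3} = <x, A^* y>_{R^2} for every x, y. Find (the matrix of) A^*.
A^* = A^T =
[[-3, 3, 2],
 [2, 2, 3]]

For real matrices with standard dot products, the defining identity <Ax, y> = <x, A^* y> gives (Ax)^T y = x^T (A^*) y, i.e. x^T A^T y = x^T (A^*) y. Since this holds for all x, y, we must have A^* = A^T. Therefore
A^* =
[[-3, 3, 2],
 [2, 2, 3]].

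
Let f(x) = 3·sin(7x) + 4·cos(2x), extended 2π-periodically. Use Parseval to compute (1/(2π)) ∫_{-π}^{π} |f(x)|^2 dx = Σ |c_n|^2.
Σ |c_n|^2 = 25/2

Expand |f|^2 and use orthogonality of {sin(nx), cos(mx)} on [-π, π]:
  ∫_{-π}^{π} sin(nx)^2 dx = π, ∫ cos(mx)^2 dx = π, and cross terms integrate to 0.
So ∫_{-π}^{π} f(x)^2 dx = 3^2 · π + 4^2 · π = (9 + 16)π.
Divide by 2π: (9 + 16)/2 = 25/2.
By Parseval, this equals Σ |c_n|^2.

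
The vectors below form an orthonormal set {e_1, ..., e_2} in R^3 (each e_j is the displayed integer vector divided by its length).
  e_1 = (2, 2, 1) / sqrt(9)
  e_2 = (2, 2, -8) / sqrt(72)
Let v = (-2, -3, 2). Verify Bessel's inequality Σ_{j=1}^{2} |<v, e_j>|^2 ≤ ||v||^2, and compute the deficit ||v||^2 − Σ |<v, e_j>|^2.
Σ |<v, e_j>|^2 = 33/2; ||v||^2 = 17; deficit = 1/2

Write each e_j = u_j / sqrt(<u_j, u_j>) where u_j is the displayed integer vector. Then <v, e_j> = <v, u_j> / sqrt(<u_j, u_j>), so |<v, e_j>|^2 = <v, u_j>^2 / <u_j, u_j>.
Coefficients: <v, e_1> = -8/sqrt(9), <v, e_2> = -26/sqrt(72).
Square and sum: Σ |<v, e_j>|^2 = 33/2.
Compute ||v||^2 = v·v = 17.
Deficit = 17 − 33/2 = 1/2 ≥ 0, confirming Bessel's inequality. (The deficit equals ||v − Σ <v,e_j> e_j||^2, the squared distance from v to span{e_j}.)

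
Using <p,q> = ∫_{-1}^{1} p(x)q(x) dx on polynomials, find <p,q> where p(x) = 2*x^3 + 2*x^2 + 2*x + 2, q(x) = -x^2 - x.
<p,q> = -64/15

Expand the product: p(x)·q(x) = -2*x^5 - 4*x^4 - 4*x^3 - 4*x^2 - 2*x.
∫_{-1}^{1} of each monomial x^k gives [2/(k+1) if k even, 0 if k odd]. Integrating term-by-term (or equivalently evaluating the antiderivative F(x) = -x^6/3 - 4*x^5/5 - x^4 - 4*x^3/3 - x^2 at the endpoints):
  F(1) − F(−1) = -67/15 − (-1/5) = -64/15.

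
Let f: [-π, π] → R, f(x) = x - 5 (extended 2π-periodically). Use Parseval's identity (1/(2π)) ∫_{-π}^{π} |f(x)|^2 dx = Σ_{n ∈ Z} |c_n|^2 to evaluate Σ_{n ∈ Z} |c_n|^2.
Σ |c_n|^2 = π^2/3 + 25

Expand and integrate term by term over [-π, π]:
  ∫ (x)^2 dx = 1·(2π^3/3); ∫ 2·1·(-5)·x dx = 0 (odd integrand); ∫ (-5)^2 dx = 25·2π.
So (1/(2π)) ∫_{-π}^{π} (x - 5)^2 dx = 1π^2/3 + 25 = π^2/3 + 25.
Parseval ⇒ Σ |c_n|^2 = π^2/3 + 25.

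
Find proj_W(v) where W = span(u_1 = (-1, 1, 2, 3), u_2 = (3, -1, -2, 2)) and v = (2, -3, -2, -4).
proj_W(v) = (467/266, -401/266, -401/133, -519/133)

Set up U = [u_1 | ... | u_2] ∈ R^(4×2). The projector onto W = col(U) is P = U (U^T U)^(-1) U^T.
Compute U^T U =
  [15, -2]
  [-2, 18],
and U^T v = (-21, 5).
Solve U^T U · c = U^T v for the coefficients: c = (-184/133, 33/266). The projection is proj_W(v) = U c.
Check: (v - proj_W(v)) · u_1 = 0  (should be 0).
Check: (v - proj_W(v)) · u_2 = 0  (should be 0).
Result: proj_W(v) = (467/266, -401/266, -401/133, -519/133).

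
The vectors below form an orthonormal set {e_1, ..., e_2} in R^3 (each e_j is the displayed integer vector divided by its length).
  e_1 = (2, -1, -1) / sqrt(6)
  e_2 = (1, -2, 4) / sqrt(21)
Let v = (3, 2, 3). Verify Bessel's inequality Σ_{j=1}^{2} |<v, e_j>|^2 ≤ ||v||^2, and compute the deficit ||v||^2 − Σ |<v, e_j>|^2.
Σ |<v, e_j>|^2 = 83/14; ||v||^2 = 22; deficit = 225/14

Write each e_j = u_j / sqrt(<u_j, u_j>) where u_j is the displayed integer vector. Then <v, e_j> = <v, u_j> / sqrt(<u_j, u_j>), so |<v, e_j>|^2 = <v, u_j>^2 / <u_j, u_j>.
Coefficients: <v, e_1> = 1/sqrt(6), <v, e_2> = 11/sqrt(21).
Square and sum: Σ |<v, e_j>|^2 = 83/14.
Compute ||v||^2 = v·v = 22.
Deficit = 22 − 83/14 = 225/14 ≥ 0, confirming Bessel's inequality. (The deficit equals ||v − Σ <v,e_j> e_j||^2, the squared distance from v to span{e_j}.)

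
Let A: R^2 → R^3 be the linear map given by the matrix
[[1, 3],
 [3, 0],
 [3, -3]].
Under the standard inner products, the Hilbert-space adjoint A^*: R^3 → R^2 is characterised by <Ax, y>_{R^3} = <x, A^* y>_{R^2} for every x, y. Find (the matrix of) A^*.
A^* = A^T =
[[1, 3, 3],
 [3, 0, -3]]

For real matrices with standard dot products, the defining identity <Ax, y> = <x, A^* y> gives (Ax)^T y = x^T (A^*) y, i.e. x^T A^T y = x^T (A^*) y. Since this holds for all x, y, we must have A^* = A^T. Therefore
A^* =
[[1, 3, 3],
 [3, 0, -3]].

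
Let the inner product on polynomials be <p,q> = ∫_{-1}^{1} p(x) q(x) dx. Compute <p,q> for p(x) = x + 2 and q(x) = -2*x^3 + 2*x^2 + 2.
<p,q> = 148/15

Expand the product: p(x)·q(x) = -2*x^4 - 2*x^3 + 4*x^2 + 2*x + 4.
∫_{-1}^{1} of each monomial x^k gives [2/(k+1) if k even, 0 if k odd]. Integrating term-by-term (or equivalently evaluating the antiderivative F(x) = -2*x^5/5 - x^4/2 + 4*x^3/3 + x^2 + 4*x at the endpoints):
  F(1) − F(−1) = 163/30 − (-133/30) = 148/15.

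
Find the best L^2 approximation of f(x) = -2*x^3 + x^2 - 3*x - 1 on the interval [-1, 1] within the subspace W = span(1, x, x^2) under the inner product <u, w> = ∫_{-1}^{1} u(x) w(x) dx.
g(x) = x^2 - 21*x/5 - 1

The best approximation g ∈ W is the orthogonal projection of f onto W. Writing g = a_0 + a_1 x + a_2 x^2, the coefficients solve the normal equations G · a = b where
  G_{ij} = <φ_i, φ_j> and b_i = <f, φ_i>, with φ_0 = 1, φ_1 = x, φ_2 = x^2.
G =
  [2, 0, 2/3]
  [0, 2/3, 0]
  [2/3, 0, 2/5],
b = (-4/3, -14/5, -4/15).
Solving gives a_0 = -1, a_1 = -21/5, a_2 = 1, so
  g(x) = x^2 - 21*x/5 - 1.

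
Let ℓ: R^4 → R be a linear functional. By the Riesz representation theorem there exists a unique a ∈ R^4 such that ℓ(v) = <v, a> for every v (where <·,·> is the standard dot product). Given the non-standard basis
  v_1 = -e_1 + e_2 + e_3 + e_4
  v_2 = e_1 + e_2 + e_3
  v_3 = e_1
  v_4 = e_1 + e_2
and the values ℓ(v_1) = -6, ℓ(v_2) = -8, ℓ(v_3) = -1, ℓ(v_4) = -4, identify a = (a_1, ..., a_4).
a = (-1, -3, -4, 0)

Write a = (a_1, ..., a_4) in the standard basis. For each basis vector v_i, ℓ(v_i) = <v_i, a> is a linear equation in the a_j's. Collect the n equations into a matrix system V a = ℓ, where row i of V is v_i (expressed in the standard basis). Since V is invertible (lower-triangular with 1s on the diagonal, up to permutation), solve by back-substitution:
  V =
[[-1, 1, 1, 1],
 [1, 1, 1, 0],
 [1, 0, 0, 0],
 [1, 1, 0, 0]]
  V a = (-6, -8, -1, -4)
Solving gives a = (-1, -3, -4, 0).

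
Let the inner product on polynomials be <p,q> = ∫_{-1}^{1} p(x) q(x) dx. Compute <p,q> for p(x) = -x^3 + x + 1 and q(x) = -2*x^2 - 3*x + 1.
<p,q> = -2/15

Expand the product: p(x)·q(x) = 2*x^5 + 3*x^4 - 3*x^3 - 5*x^2 - 2*x + 1.
∫_{-1}^{1} of each monomial x^k gives [2/(k+1) if k even, 0 if k odd]. Integrating term-by-term (or equivalently evaluating the antiderivative F(x) = x^6/3 + 3*x^5/5 - 3*x^4/4 - 5*x^3/3 - x^2 + x at the endpoints):
  F(1) − F(−1) = -89/60 − (-27/20) = -2/15.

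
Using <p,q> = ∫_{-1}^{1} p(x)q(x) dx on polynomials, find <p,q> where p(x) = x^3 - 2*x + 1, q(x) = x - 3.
<p,q> = -104/15

Expand the product: p(x)·q(x) = x^4 - 3*x^3 - 2*x^2 + 7*x - 3.
∫_{-1}^{1} of each monomial x^k gives [2/(k+1) if k even, 0 if k odd]. Integrating term-by-term (or equivalently evaluating the antiderivative F(x) = x^5/5 - 3*x^4/4 - 2*x^3/3 + 7*x^2/2 - 3*x at the endpoints):
  F(1) − F(−1) = -43/60 − (373/60) = -104/15.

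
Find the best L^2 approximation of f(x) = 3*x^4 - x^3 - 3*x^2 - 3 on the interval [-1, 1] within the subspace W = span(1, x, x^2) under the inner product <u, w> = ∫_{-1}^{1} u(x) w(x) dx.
g(x) = -3*x^2/7 - 3*x/5 - 114/35

The best approximation g ∈ W is the orthogonal projection of f onto W. Writing g = a_0 + a_1 x + a_2 x^2, the coefficients solve the normal equations G · a = b where
  G_{ij} = <φ_i, φ_j> and b_i = <f, φ_i>, with φ_0 = 1, φ_1 = x, φ_2 = x^2.
G =
  [2, 0, 2/3]
  [0, 2/3, 0]
  [2/3, 0, 2/5],
b = (-34/5, -2/5, -82/35).
Solving gives a_0 = -114/35, a_1 = -3/5, a_2 = -3/7, so
  g(x) = -3*x^2/7 - 3*x/5 - 114/35.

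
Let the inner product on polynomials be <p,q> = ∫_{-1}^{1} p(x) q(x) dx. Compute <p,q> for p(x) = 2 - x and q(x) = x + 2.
<p,q> = 22/3

Expand the product: p(x)·q(x) = 4 - x^2.
∫_{-1}^{1} of each monomial x^k gives [2/(k+1) if k even, 0 if k odd]. Integrating term-by-term (or equivalently evaluating the antiderivative F(x) = -x^3/3 + 4*x at the endpoints):
  F(1) − F(−1) = 11/3 − (-11/3) = 22/3.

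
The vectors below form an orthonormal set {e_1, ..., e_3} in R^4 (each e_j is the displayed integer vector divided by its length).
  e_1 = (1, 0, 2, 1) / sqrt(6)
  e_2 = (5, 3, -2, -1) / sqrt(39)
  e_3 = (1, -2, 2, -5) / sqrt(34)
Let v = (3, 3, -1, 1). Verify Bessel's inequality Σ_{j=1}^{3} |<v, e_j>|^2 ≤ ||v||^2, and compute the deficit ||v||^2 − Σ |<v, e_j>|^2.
Σ |<v, e_j>|^2 = 4339/221; ||v||^2 = 20; deficit = 81/221

Write each e_j = u_j / sqrt(<u_j, u_j>) where u_j is the displayed integer vector. Then <v, e_j> = <v, u_j> / sqrt(<u_j, u_j>), so |<v, e_j>|^2 = <v, u_j>^2 / <u_j, u_j>.
Coefficients: <v, e_1> = 2/sqrt(6), <v, e_2> = 25/sqrt(39), <v, e_3> = -10/sqrt(34).
Square and sum: Σ |<v, e_j>|^2 = 4339/221.
Compute ||v||^2 = v·v = 20.
Deficit = 20 − 4339/221 = 81/221 ≥ 0, confirming Bessel's inequality. (The deficit equals ||v − Σ <v,e_j> e_j||^2, the squared distance from v to span{e_j}.)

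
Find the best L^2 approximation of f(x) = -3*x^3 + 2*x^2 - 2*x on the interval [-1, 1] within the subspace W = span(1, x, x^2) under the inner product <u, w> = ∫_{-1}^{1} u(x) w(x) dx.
g(x) = 2*x^2 - 19*x/5

The best approximation g ∈ W is the orthogonal projection of f onto W. Writing g = a_0 + a_1 x + a_2 x^2, the coefficients solve the normal equations G · a = b where
  G_{ij} = <φ_i, φ_j> and b_i = <f, φ_i>, with φ_0 = 1, φ_1 = x, φ_2 = x^2.
G =
  [2, 0, 2/3]
  [0, 2/3, 0]
  [2/3, 0, 2/5],
b = (4/3, -38/15, 4/5).
Solving gives a_0 = 0, a_1 = -19/5, a_2 = 2, so
  g(x) = 2*x^2 - 19*x/5.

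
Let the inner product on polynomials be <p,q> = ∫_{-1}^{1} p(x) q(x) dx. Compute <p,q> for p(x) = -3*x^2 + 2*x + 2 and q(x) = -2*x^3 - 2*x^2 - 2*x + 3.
<p,q> = 22/15

Expand the product: p(x)·q(x) = 6*x^5 + 2*x^4 - 2*x^3 - 17*x^2 + 2*x + 6.
∫_{-1}^{1} of each monomial x^k gives [2/(k+1) if k even, 0 if k odd]. Integrating term-by-term (or equivalently evaluating the antiderivative F(x) = x^6 + 2*x^5/5 - x^4/2 - 17*x^3/3 + x^2 + 6*x at the endpoints):
  F(1) − F(−1) = 67/30 − (23/30) = 22/15.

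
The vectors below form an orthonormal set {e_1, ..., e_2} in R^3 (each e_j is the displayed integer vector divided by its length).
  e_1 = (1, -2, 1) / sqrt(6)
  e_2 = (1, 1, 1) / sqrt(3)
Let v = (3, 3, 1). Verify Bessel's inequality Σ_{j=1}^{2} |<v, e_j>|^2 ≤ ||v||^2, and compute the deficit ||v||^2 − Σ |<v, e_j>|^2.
Σ |<v, e_j>|^2 = 17; ||v||^2 = 19; deficit = 2

Write each e_j = u_j / sqrt(<u_j, u_j>) where u_j is the displayed integer vector. Then <v, e_j> = <v, u_j> / sqrt(<u_j, u_j>), so |<v, e_j>|^2 = <v, u_j>^2 / <u_j, u_j>.
Coefficients: <v, e_1> = -2/sqrt(6), <v, e_2> = 7/sqrt(3).
Square and sum: Σ |<v, e_j>|^2 = 17.
Compute ||v||^2 = v·v = 19.
Deficit = 19 − 17 = 2 ≥ 0, confirming Bessel's inequality. (The deficit equals ||v − Σ <v,e_j> e_j||^2, the squared distance from v to span{e_j}.)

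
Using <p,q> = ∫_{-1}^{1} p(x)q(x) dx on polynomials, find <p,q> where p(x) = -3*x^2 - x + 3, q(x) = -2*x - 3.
<p,q> = -32/3

Expand the product: p(x)·q(x) = 6*x^3 + 11*x^2 - 3*x - 9.
∫_{-1}^{1} of each monomial x^k gives [2/(k+1) if k even, 0 if k odd]. Integrating term-by-term (or equivalently evaluating the antiderivative F(x) = 3*x^4/2 + 11*x^3/3 - 3*x^2/2 - 9*x at the endpoints):
  F(1) − F(−1) = -16/3 − (16/3) = -32/3.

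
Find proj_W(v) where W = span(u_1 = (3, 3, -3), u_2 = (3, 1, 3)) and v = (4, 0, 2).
proj_W(v) = (22/7, 9/7, 17/7)

Set up U = [u_1 | ... | u_2] ∈ R^(3×2). The projector onto W = col(U) is P = U (U^T U)^(-1) U^T.
Compute U^T U =
  [27, 3]
  [3, 19],
and U^T v = (6, 18).
Solve U^T U · c = U^T v for the coefficients: c = (5/42, 13/14). The projection is proj_W(v) = U c.
Check: (v - proj_W(v)) · u_1 = 0  (should be 0).
Check: (v - proj_W(v)) · u_2 = 0  (should be 0).
Result: proj_W(v) = (22/7, 9/7, 17/7).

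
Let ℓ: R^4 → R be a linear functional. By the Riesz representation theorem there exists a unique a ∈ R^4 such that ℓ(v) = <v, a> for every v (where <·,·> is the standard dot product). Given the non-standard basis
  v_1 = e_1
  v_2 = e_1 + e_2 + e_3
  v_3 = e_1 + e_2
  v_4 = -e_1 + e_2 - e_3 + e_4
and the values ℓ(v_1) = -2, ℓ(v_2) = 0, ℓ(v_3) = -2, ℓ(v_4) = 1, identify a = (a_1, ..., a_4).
a = (-2, 0, 2, 1)

Write a = (a_1, ..., a_4) in the standard basis. For each basis vector v_i, ℓ(v_i) = <v_i, a> is a linear equation in the a_j's. Collect the n equations into a matrix system V a = ℓ, where row i of V is v_i (expressed in the standard basis). Since V is invertible (lower-triangular with 1s on the diagonal, up to permutation), solve by back-substitution:
  V =
[[1, 0, 0, 0],
 [1, 1, 1, 0],
 [1, 1, 0, 0],
 [-1, 1, -1, 1]]
  V a = (-2, 0, -2, 1)
Solving gives a = (-2, 0, 2, 1).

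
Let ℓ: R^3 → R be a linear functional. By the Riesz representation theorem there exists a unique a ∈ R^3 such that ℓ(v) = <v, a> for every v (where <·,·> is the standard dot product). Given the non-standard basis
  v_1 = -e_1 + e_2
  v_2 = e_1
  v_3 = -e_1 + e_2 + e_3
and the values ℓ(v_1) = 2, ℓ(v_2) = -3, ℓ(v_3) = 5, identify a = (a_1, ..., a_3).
a = (-3, -1, 3)

Write a = (a_1, ..., a_3) in the standard basis. For each basis vector v_i, ℓ(v_i) = <v_i, a> is a linear equation in the a_j's. Collect the n equations into a matrix system V a = ℓ, where row i of V is v_i (expressed in the standard basis). Since V is invertible (lower-triangular with 1s on the diagonal, up to permutation), solve by back-substitution:
  V =
[[-1, 1, 0],
 [1, 0, 0],
 [-1, 1, 1]]
  V a = (2, -3, 5)
Solving gives a = (-3, -1, 3).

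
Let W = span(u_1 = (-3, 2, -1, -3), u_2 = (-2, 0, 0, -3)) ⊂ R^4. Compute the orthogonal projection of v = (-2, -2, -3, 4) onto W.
proj_W(v) = (71/74, 29/37, -29/74, 75/37)

Set up U = [u_1 | ... | u_2] ∈ R^(4×2). The projector onto W = col(U) is P = U (U^T U)^(-1) U^T.
Compute U^T U =
  [23, 15]
  [15, 13],
and U^T v = (-7, -8).
Solve U^T U · c = U^T v for the coefficients: c = (29/74, -79/74). The projection is proj_W(v) = U c.
Check: (v - proj_W(v)) · u_1 = 0  (should be 0).
Check: (v - proj_W(v)) · u_2 = 0  (should be 0).
Result: proj_W(v) = (71/74, 29/37, -29/74, 75/37).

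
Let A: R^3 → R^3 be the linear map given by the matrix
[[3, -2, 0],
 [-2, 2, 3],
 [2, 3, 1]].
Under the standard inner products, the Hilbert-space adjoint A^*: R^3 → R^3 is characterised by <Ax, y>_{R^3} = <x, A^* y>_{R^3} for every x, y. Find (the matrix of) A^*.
A^* = A^T =
[[3, -2, 2],
 [-2, 2, 3],
 [0, 3, 1]]

For real matrices with standard dot products, the defining identity <Ax, y> = <x, A^* y> gives (Ax)^T y = x^T (A^*) y, i.e. x^T A^T y = x^T (A^*) y. Since this holds for all x, y, we must have A^* = A^T. Therefore
A^* =
[[3, -2, 2],
 [-2, 2, 3],
 [0, 3, 1]].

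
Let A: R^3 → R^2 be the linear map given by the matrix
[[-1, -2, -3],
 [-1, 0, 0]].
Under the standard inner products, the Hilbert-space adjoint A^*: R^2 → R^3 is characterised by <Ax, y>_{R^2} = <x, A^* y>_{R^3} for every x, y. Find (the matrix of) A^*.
A^* = A^T =
[[-1, -1],
 [-2, 0],
 [-3, 0]]

For real matrices with standard dot products, the defining identity <Ax, y> = <x, A^* y> gives (Ax)^T y = x^T (A^*) y, i.e. x^T A^T y = x^T (A^*) y. Since this holds for all x, y, we must have A^* = A^T. Therefore
A^* =
[[-1, -1],
 [-2, 0],
 [-3, 0]].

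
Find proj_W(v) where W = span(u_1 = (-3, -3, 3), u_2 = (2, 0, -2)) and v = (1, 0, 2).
proj_W(v) = (-1/2, 0, 1/2)

Set up U = [u_1 | ... | u_2] ∈ R^(3×2). The projector onto W = col(U) is P = U (U^T U)^(-1) U^T.
Compute U^T U =
  [27, -12]
  [-12, 8],
and U^T v = (3, -2).
Solve U^T U · c = U^T v for the coefficients: c = (0, -1/4). The projection is proj_W(v) = U c.
Check: (v - proj_W(v)) · u_1 = 0  (should be 0).
Check: (v - proj_W(v)) · u_2 = 0  (should be 0).
Result: proj_W(v) = (-1/2, 0, 1/2).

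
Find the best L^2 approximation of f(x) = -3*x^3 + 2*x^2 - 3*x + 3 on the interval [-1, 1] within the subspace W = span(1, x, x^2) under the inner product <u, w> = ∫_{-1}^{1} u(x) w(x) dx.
g(x) = 2*x^2 - 24*x/5 + 3

The best approximation g ∈ W is the orthogonal projection of f onto W. Writing g = a_0 + a_1 x + a_2 x^2, the coefficients solve the normal equations G · a = b where
  G_{ij} = <φ_i, φ_j> and b_i = <f, φ_i>, with φ_0 = 1, φ_1 = x, φ_2 = x^2.
G =
  [2, 0, 2/3]
  [0, 2/3, 0]
  [2/3, 0, 2/5],
b = (22/3, -16/5, 14/5).
Solving gives a_0 = 3, a_1 = -24/5, a_2 = 2, so
  g(x) = 2*x^2 - 24*x/5 + 3.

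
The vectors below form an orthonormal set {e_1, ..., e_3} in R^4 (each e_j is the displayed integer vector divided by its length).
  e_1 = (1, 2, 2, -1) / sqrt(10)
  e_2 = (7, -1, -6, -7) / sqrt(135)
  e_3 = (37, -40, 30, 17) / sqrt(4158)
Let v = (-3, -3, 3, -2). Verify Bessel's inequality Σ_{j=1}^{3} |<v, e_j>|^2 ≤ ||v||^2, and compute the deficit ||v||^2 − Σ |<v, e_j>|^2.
Σ |<v, e_j>|^2 = 362/77; ||v||^2 = 31; deficit = 2025/77

Write each e_j = u_j / sqrt(<u_j, u_j>) where u_j is the displayed integer vector. Then <v, e_j> = <v, u_j> / sqrt(<u_j, u_j>), so |<v, e_j>|^2 = <v, u_j>^2 / <u_j, u_j>.
Coefficients: <v, e_1> = -1/sqrt(10), <v, e_2> = -22/sqrt(135), <v, e_3> = 65/sqrt(4158).
Square and sum: Σ |<v, e_j>|^2 = 362/77.
Compute ||v||^2 = v·v = 31.
Deficit = 31 − 362/77 = 2025/77 ≥ 0, confirming Bessel's inequality. (The deficit equals ||v − Σ <v,e_j> e_j||^2, the squared distance from v to span{e_j}.)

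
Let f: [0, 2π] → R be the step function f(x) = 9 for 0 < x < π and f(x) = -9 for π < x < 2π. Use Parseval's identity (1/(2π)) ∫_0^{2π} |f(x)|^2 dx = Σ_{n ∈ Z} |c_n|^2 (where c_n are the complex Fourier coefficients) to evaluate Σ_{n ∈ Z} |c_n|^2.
Σ |c_n|^2 = 81

Parseval equates the L^2 energy of f (normalised by 1/(2π)) with the ℓ^2 sum of its Fourier coefficients: (1/(2π)) ∫_0^{2π} |f|^2 = Σ |c_n|^2.
Compute the left side: (1/(2π)) [∫_0^π 9^2 dx + ∫_π^{2π} (-9)^2 dx] = (1/(2π)) · (81π + 81π) = (81 + 81)/2 = 81.
So Σ_{n ∈ Z} |c_n|^2 = 81.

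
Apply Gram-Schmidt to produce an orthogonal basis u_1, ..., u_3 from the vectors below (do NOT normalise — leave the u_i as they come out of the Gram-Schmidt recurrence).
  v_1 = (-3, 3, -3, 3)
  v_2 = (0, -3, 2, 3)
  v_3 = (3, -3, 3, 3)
Orthogonal basis:
  u_1 = (-3, 3, -3, 3)
  u_2 = (-1/2, -5/2, 3/2, 7/2)
  u_3 = (2, 1, 0, 1)

Apply the Gram-Schmidt recurrence
  u_1 = v_1
  u_i = v_i − Σ_{j<i} ((v_i · u_j) / (u_j · u_j)) · u_j.

Step by step this gives:
  u_1 = (-3, 3, -3, 3)
  u_2 = (-1/2, -5/2, 3/2, 7/2)
  u_3 = (2, 1, 0, 1)

Orthogonality check:
  u_2 · u_1 = 0 (should be 0)
  u_3 · u_1 = 0 (should be 0)
  u_3 · u_2 = 0 (should be 0)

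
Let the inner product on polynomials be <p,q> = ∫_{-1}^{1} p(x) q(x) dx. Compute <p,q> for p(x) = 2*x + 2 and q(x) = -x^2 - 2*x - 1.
<p,q> = -8

Expand the product: p(x)·q(x) = -2*x^3 - 6*x^2 - 6*x - 2.
∫_{-1}^{1} of each monomial x^k gives [2/(k+1) if k even, 0 if k odd]. Integrating term-by-term (or equivalently evaluating the antiderivative F(x) = -x^4/2 - 2*x^3 - 3*x^2 - 2*x at the endpoints):
  F(1) − F(−1) = -15/2 − (1/2) = -8.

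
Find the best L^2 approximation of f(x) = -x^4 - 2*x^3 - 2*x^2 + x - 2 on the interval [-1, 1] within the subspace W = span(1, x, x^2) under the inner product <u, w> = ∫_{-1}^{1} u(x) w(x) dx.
g(x) = -20*x^2/7 - x/5 - 67/35

The best approximation g ∈ W is the orthogonal projection of f onto W. Writing g = a_0 + a_1 x + a_2 x^2, the coefficients solve the normal equations G · a = b where
  G_{ij} = <φ_i, φ_j> and b_i = <f, φ_i>, with φ_0 = 1, φ_1 = x, φ_2 = x^2.
G =
  [2, 0, 2/3]
  [0, 2/3, 0]
  [2/3, 0, 2/5],
b = (-86/15, -2/15, -254/105).
Solving gives a_0 = -67/35, a_1 = -1/5, a_2 = -20/7, so
  g(x) = -20*x^2/7 - x/5 - 67/35.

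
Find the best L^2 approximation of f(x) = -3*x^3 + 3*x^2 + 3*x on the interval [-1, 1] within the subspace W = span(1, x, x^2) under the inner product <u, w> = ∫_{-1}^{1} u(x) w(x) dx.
g(x) = 3*x^2 + 6*x/5

The best approximation g ∈ W is the orthogonal projection of f onto W. Writing g = a_0 + a_1 x + a_2 x^2, the coefficients solve the normal equations G · a = b where
  G_{ij} = <φ_i, φ_j> and b_i = <f, φ_i>, with φ_0 = 1, φ_1 = x, φ_2 = x^2.
G =
  [2, 0, 2/3]
  [0, 2/3, 0]
  [2/3, 0, 2/5],
b = (2, 4/5, 6/5).
Solving gives a_0 = 0, a_1 = 6/5, a_2 = 3, so
  g(x) = 3*x^2 + 6*x/5.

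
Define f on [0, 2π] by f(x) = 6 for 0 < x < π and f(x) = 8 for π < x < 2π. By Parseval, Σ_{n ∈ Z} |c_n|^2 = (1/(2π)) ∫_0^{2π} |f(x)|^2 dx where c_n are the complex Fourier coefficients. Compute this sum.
Σ |c_n|^2 = 50

Parseval equates the L^2 energy of f (normalised by 1/(2π)) with the ℓ^2 sum of its Fourier coefficients: (1/(2π)) ∫_0^{2π} |f|^2 = Σ |c_n|^2.
Compute the left side: (1/(2π)) [∫_0^π 6^2 dx + ∫_π^{2π} 8^2 dx] = (1/(2π)) · (36π + 64π) = (36 + 64)/2 = 50.
So Σ_{n ∈ Z} |c_n|^2 = 50.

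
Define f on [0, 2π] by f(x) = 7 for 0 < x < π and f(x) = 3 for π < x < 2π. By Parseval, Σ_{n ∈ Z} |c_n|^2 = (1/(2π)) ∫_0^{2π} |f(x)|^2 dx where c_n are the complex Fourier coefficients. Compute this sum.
Σ |c_n|^2 = 29

Parseval equates the L^2 energy of f (normalised by 1/(2π)) with the ℓ^2 sum of its Fourier coefficients: (1/(2π)) ∫_0^{2π} |f|^2 = Σ |c_n|^2.
Compute the left side: (1/(2π)) [∫_0^π 7^2 dx + ∫_π^{2π} 3^2 dx] = (1/(2π)) · (49π + 9π) = (49 + 9)/2 = 29.
So Σ_{n ∈ Z} |c_n|^2 = 29.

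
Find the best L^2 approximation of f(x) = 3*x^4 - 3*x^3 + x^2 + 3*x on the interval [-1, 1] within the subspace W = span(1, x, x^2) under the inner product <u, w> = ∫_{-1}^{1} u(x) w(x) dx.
g(x) = 25*x^2/7 + 6*x/5 - 9/35

The best approximation g ∈ W is the orthogonal projection of f onto W. Writing g = a_0 + a_1 x + a_2 x^2, the coefficients solve the normal equations G · a = b where
  G_{ij} = <φ_i, φ_j> and b_i = <f, φ_i>, with φ_0 = 1, φ_1 = x, φ_2 = x^2.
G =
  [2, 0, 2/3]
  [0, 2/3, 0]
  [2/3, 0, 2/5],
b = (28/15, 4/5, 44/35).
Solving gives a_0 = -9/35, a_1 = 6/5, a_2 = 25/7, so
  g(x) = 25*x^2/7 + 6*x/5 - 9/35.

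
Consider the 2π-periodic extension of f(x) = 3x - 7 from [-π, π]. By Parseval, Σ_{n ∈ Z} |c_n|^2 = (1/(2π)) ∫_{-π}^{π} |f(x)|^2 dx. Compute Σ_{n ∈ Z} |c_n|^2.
Σ |c_n|^2 = 3π^2 + 49

Expand and integrate term by term over [-π, π]:
  ∫ (3x)^2 dx = 9·(2π^3/3); ∫ 2·3·(-7)·x dx = 0 (odd integrand); ∫ (-7)^2 dx = 49·2π.
So (1/(2π)) ∫_{-π}^{π} (3x - 7)^2 dx = 9π^2/3 + 49 = 3π^2 + 49.
Parseval ⇒ Σ |c_n|^2 = 3π^2 + 49.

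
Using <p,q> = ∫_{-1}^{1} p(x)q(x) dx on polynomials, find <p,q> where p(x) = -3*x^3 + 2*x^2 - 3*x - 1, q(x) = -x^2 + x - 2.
<p,q> = -2

Expand the product: p(x)·q(x) = 3*x^5 - 5*x^4 + 11*x^3 - 6*x^2 + 5*x + 2.
∫_{-1}^{1} of each monomial x^k gives [2/(k+1) if k even, 0 if k odd]. Integrating term-by-term (or equivalently evaluating the antiderivative F(x) = x^6/2 - x^5 + 11*x^4/4 - 2*x^3 + 5*x^2/2 + 2*x at the endpoints):
  F(1) − F(−1) = 19/4 − (27/4) = -2.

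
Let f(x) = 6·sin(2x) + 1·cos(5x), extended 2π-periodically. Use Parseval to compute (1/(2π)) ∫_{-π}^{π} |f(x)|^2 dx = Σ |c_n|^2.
Σ |c_n|^2 = 37/2

Expand |f|^2 and use orthogonality of {sin(nx), cos(mx)} on [-π, π]:
  ∫_{-π}^{π} sin(nx)^2 dx = π, ∫ cos(mx)^2 dx = π, and cross terms integrate to 0.
So ∫_{-π}^{π} f(x)^2 dx = 6^2 · π + 1^2 · π = (36 + 1)π.
Divide by 2π: (36 + 1)/2 = 37/2.
By Parseval, this equals Σ |c_n|^2.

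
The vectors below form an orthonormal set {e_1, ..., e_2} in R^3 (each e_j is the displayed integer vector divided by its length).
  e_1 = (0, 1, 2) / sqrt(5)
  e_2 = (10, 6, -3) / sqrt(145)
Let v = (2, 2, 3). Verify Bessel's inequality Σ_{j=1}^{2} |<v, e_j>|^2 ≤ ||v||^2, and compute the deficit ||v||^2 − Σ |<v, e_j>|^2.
Σ |<v, e_j>|^2 = 477/29; ||v||^2 = 17; deficit = 16/29

Write each e_j = u_j / sqrt(<u_j, u_j>) where u_j is the displayed integer vector. Then <v, e_j> = <v, u_j> / sqrt(<u_j, u_j>), so |<v, e_j>|^2 = <v, u_j>^2 / <u_j, u_j>.
Coefficients: <v, e_1> = 8/sqrt(5), <v, e_2> = 23/sqrt(145).
Square and sum: Σ |<v, e_j>|^2 = 477/29.
Compute ||v||^2 = v·v = 17.
Deficit = 17 − 477/29 = 16/29 ≥ 0, confirming Bessel's inequality. (The deficit equals ||v − Σ <v,e_j> e_j||^2, the squared distance from v to span{e_j}.)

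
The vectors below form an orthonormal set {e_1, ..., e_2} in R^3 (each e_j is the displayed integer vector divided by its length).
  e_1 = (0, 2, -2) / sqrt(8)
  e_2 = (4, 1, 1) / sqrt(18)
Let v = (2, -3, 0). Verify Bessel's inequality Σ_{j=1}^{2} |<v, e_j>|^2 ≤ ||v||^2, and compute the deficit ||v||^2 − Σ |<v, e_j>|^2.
Σ |<v, e_j>|^2 = 53/9; ||v||^2 = 13; deficit = 64/9

Write each e_j = u_j / sqrt(<u_j, u_j>) where u_j is the displayed integer vector. Then <v, e_j> = <v, u_j> / sqrt(<u_j, u_j>), so |<v, e_j>|^2 = <v, u_j>^2 / <u_j, u_j>.
Coefficients: <v, e_1> = -6/sqrt(8), <v, e_2> = 5/sqrt(18).
Square and sum: Σ |<v, e_j>|^2 = 53/9.
Compute ||v||^2 = v·v = 13.
Deficit = 13 − 53/9 = 64/9 ≥ 0, confirming Bessel's inequality. (The deficit equals ||v − Σ <v,e_j> e_j||^2, the squared distance from v to span{e_j}.)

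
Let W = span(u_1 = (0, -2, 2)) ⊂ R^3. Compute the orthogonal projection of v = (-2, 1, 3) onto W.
proj_W(v) = (0, -1, 1)

Set up U = [u_1 | ... | u_1] ∈ R^(3×1). The projector onto W = col(U) is P = U (U^T U)^(-1) U^T.
Compute U^T U =
  [8],
and U^T v = (4).
Solve U^T U · c = U^T v for the coefficients: c = (1/2). The projection is proj_W(v) = U c.
Check: (v - proj_W(v)) · u_1 = 0  (should be 0).
Result: proj_W(v) = (0, -1, 1).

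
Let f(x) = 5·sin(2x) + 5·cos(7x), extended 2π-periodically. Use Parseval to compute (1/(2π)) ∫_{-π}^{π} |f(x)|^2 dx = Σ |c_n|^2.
Σ |c_n|^2 = 25

Expand |f|^2 and use orthogonality of {sin(nx), cos(mx)} on [-π, π]:
  ∫_{-π}^{π} sin(nx)^2 dx = π, ∫ cos(mx)^2 dx = π, and cross terms integrate to 0.
So ∫_{-π}^{π} f(x)^2 dx = 5^2 · π + 5^2 · π = (25 + 25)π.
Divide by 2π: (25 + 25)/2 = 25.
By Parseval, this equals Σ |c_n|^2.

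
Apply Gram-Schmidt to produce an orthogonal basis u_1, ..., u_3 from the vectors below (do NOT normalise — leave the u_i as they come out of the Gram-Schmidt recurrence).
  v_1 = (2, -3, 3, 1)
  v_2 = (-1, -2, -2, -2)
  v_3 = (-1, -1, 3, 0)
Orthogonal basis:
  u_1 = (2, -3, 3, 1)
  u_2 = (-15/23, -58/23, -34/23, -42/23)
  u_3 = (-548/283, 13/283, 437/283, -176/283)

Apply the Gram-Schmidt recurrence
  u_1 = v_1
  u_i = v_i − Σ_{j<i} ((v_i · u_j) / (u_j · u_j)) · u_j.

Step by step this gives:
  u_1 = (2, -3, 3, 1)
  u_2 = (-15/23, -58/23, -34/23, -42/23)
  u_3 = (-548/283, 13/283, 437/283, -176/283)

Orthogonality check:
  u_2 · u_1 = 0 (should be 0)
  u_3 · u_1 = 0 (should be 0)
  u_3 · u_2 = 0 (should be 0)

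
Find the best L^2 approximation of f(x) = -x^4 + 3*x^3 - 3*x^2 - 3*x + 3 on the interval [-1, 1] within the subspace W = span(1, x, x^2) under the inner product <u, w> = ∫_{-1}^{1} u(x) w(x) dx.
g(x) = -27*x^2/7 - 6*x/5 + 108/35

The best approximation g ∈ W is the orthogonal projection of f onto W. Writing g = a_0 + a_1 x + a_2 x^2, the coefficients solve the normal equations G · a = b where
  G_{ij} = <φ_i, φ_j> and b_i = <f, φ_i>, with φ_0 = 1, φ_1 = x, φ_2 = x^2.
G =
  [2, 0, 2/3]
  [0, 2/3, 0]
  [2/3, 0, 2/5],
b = (18/5, -4/5, 18/35).
Solving gives a_0 = 108/35, a_1 = -6/5, a_2 = -27/7, so
  g(x) = -27*x^2/7 - 6*x/5 + 108/35.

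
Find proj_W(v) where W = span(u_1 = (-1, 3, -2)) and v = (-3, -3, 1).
proj_W(v) = (4/7, -12/7, 8/7)

Set up U = [u_1 | ... | u_1] ∈ R^(3×1). The projector onto W = col(U) is P = U (U^T U)^(-1) U^T.
Compute U^T U =
  [14],
and U^T v = (-8).
Solve U^T U · c = U^T v for the coefficients: c = (-4/7). The projection is proj_W(v) = U c.
Check: (v - proj_W(v)) · u_1 = 0  (should be 0).
Result: proj_W(v) = (4/7, -12/7, 8/7).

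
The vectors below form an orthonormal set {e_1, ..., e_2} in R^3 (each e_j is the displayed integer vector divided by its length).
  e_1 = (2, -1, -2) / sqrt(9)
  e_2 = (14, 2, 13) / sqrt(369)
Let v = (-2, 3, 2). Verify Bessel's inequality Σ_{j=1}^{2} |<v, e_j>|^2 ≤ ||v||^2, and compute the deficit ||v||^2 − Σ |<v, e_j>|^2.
Σ |<v, e_j>|^2 = 553/41; ||v||^2 = 17; deficit = 144/41

Write each e_j = u_j / sqrt(<u_j, u_j>) where u_j is the displayed integer vector. Then <v, e_j> = <v, u_j> / sqrt(<u_j, u_j>), so |<v, e_j>|^2 = <v, u_j>^2 / <u_j, u_j>.
Coefficients: <v, e_1> = -11/sqrt(9), <v, e_2> = 4/sqrt(369).
Square and sum: Σ |<v, e_j>|^2 = 553/41.
Compute ||v||^2 = v·v = 17.
Deficit = 17 − 553/41 = 144/41 ≥ 0, confirming Bessel's inequality. (The deficit equals ||v − Σ <v,e_j> e_j||^2, the squared distance from v to span{e_j}.)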